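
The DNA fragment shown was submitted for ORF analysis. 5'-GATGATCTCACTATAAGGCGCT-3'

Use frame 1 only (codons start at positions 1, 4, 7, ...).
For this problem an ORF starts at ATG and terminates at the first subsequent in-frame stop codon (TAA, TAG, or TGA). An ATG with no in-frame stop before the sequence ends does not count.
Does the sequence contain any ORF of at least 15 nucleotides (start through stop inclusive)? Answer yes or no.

no

Frame 1: GAT GAT CTC ACT ATA AGG CGC — no ATG→stop ORF.
Largest ORF found is 0 nucleotides < 15, so no.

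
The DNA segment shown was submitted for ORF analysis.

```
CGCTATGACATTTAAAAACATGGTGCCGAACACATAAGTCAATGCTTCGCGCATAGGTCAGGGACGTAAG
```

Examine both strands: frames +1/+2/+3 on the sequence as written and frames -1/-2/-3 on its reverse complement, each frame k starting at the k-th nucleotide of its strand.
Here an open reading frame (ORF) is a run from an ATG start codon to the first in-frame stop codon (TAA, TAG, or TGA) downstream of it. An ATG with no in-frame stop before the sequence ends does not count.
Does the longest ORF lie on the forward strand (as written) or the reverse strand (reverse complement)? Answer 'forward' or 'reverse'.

forward

Reverse complement (5'→3'): CTTACGTCCCTGACCTATGCGCGAAGCATTGACTTATGTGTTCGGCACCATGTTTTTAAATGTCATAGCG
Frame +1: CGC TAT GAC ATT TAA AAA CAT GGT GCC GAA CAC ATA AGT CAA TGC TTC GCG CAT AGG TCA GGG ACG TAA — no ATG→stop ORF.
Frame +2: GCT ATG ACA TTT AAA AAC ATG GTG CCG AAC ACA TAA GTC AAT GCT TCG CGC ATA GGT CAG GGA CGT AAG — ATG at 5, stop TAA at 35 → 33 nt; ATG at 20, stop TAA at 35 → 18 nt.
Frame +3: CTA TGA CAT TTA AAA ACA TGG TGC CGA ACA CAT AAG TCA ATG CTT CGC GCA TAG GTC AGG GAC GTA — ATG at 42, stop TAG at 54 → 15 nt.
Frame -1: CTT ACG TCC CTG ACC TAT GCG CGA AGC ATT GAC TTA TGT GTT CGG CAC CAT GTT TTT AAA TGT CAT AGC — no ATG→stop ORF.
Frame -2: TTA CGT CCC TGA CCT ATG CGC GAA GCA TTG ACT TAT GTG TTC GGC ACC ATG TTT TTA AAT GTC ATA GCG — no ATG→stop ORF.
Frame -3: TAC GTC CCT GAC CTA TGC GCG AAG CAT TGA CTT ATG TGT TCG GCA CCA TGT TTT TAA ATG TCA TAG — ATG at 36, stop TAA at 57 → 24 nt; ATG at 60, stop TAG at 66 → 9 nt.
Forward-strand max 33 nt; reverse-strand max 24 nt. The forward strand has the longer ORF.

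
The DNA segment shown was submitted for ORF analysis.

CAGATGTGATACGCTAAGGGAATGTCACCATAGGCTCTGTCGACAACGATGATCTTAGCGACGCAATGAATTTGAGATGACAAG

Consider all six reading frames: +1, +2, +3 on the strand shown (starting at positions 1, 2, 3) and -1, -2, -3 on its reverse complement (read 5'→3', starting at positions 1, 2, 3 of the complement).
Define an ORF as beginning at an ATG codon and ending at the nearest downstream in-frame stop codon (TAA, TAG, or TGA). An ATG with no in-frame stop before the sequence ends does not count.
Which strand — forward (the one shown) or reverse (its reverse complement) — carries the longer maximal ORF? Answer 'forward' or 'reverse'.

forward

Reverse complement (5'→3'): CTTGTCATCTCAAATTCATTGCGTCGCTAAGATCATCGTTGTCGACAGAGCCTATGGTGACATTCCCTTAGCGTATCACATCTG
Frame +1: CAG ATG TGA TAC GCT AAG GGA ATG TCA CCA TAG GCT CTG TCG ACA ACG ATG ATC TTA GCG ACG CAA TGA ATT TGA GAT GAC AAG — ATG at 4, stop TGA at 7 → 6 nt; ATG at 22, stop TAG at 31 → 12 nt; ATG at 49, stop TGA at 67 → 21 nt.
Frame +2: AGA TGT GAT ACG CTA AGG GAA TGT CAC CAT AGG CTC TGT CGA CAA CGA TGA TCT TAG CGA CGC AAT GAA TTT GAG ATG ACA — no ATG→stop ORF.
Frame +3: GAT GTG ATA CGC TAA GGG AAT GTC ACC ATA GGC TCT GTC GAC AAC GAT GAT CTT AGC GAC GCA ATG AAT TTG AGA TGA CAA — ATG at 66, stop TGA at 78 → 15 nt.
Frame -1: CTT GTC ATC TCA AAT TCA TTG CGT CGC TAA GAT CAT CGT TGT CGA CAG AGC CTA TGG TGA CAT TCC CTT AGC GTA TCA CAT CTG — no ATG→stop ORF.
Frame -2: TTG TCA TCT CAA ATT CAT TGC GTC GCT AAG ATC ATC GTT GTC GAC AGA GCC TAT GGT GAC ATT CCC TTA GCG TAT CAC ATC — no ATG→stop ORF.
Frame -3: TGT CAT CTC AAA TTC ATT GCG TCG CTA AGA TCA TCG TTG TCG ACA GAG CCT ATG GTG ACA TTC CCT TAG CGT ATC ACA TCT — ATG at 54, stop TAG at 69 → 18 nt.
Forward-strand max 21 nt; reverse-strand max 18 nt. The forward strand has the longer ORF.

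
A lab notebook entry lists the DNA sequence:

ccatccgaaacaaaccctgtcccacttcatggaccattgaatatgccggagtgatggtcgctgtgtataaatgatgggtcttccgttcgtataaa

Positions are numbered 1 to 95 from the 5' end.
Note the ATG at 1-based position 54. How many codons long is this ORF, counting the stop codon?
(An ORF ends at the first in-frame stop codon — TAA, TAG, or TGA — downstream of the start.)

Codons from position 54: ATG (54–56), GTC (57–59), GCT (60–62), GTG (63–65), TAT (66–68), AAA (69–71), TGA (72–74).
TGA is the first in-frame stop; that's 7 codons including the stop.

7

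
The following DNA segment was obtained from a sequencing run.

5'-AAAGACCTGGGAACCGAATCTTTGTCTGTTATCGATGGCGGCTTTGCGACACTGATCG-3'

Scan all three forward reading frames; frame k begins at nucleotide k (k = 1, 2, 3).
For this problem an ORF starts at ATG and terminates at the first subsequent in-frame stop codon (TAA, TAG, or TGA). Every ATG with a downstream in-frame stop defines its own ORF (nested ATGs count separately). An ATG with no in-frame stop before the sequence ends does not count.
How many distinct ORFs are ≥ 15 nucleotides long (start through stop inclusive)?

1

Frame 1: AAA GAC CTG GGA ACC GAA TCT TTG TCT GTT ATC GAT GGC GGC TTT GCG ACA CTG ATC — no ATG→stop ORF.
Frame 2: AAG ACC TGG GAA CCG AAT CTT TGT CTG TTA TCG ATG GCG GCT TTG CGA CAC TGA TCG — ATG at 35, stop TGA at 53 → 21 nt.
Frame 3: AGA CCT GGG AAC CGA ATC TTT GTC TGT TAT CGA TGG CGG CTT TGC GAC ACT GAT — no ATG→stop ORF.
ORFs ≥ 15 nucleotides: frame 2 35–55 (21 nucleotides). Count = 1.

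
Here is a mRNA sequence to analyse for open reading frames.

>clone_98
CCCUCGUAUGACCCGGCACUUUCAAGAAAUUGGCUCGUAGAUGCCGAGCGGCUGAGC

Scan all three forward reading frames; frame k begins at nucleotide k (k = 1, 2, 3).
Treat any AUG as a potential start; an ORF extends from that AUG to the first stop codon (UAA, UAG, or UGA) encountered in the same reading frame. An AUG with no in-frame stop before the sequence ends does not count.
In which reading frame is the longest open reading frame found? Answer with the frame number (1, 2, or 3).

Frame 1: CCC UCG UAU GAC CCG GCA CUU UCA AGA AAU UGG CUC GUA GAU GCC GAG CGG CUG AGC — no AUG→stop ORF.
Frame 2: CCU CGU AUG ACC CGG CAC UUU CAA GAA AUU GGC UCG UAG AUG CCG AGC GGC UGA — AUG at 8, stop UAG at 38 → 33 nt; AUG at 41, stop UGA at 53 → 15 nt.
Frame 3: CUC GUA UGA CCC GGC ACU UUC AAG AAA UUG GCU CGU AGA UGC CGA GCG GCU GAG — no AUG→stop ORF.
Longest ORF is 33 nt in frame 2 (positions 8–40).

2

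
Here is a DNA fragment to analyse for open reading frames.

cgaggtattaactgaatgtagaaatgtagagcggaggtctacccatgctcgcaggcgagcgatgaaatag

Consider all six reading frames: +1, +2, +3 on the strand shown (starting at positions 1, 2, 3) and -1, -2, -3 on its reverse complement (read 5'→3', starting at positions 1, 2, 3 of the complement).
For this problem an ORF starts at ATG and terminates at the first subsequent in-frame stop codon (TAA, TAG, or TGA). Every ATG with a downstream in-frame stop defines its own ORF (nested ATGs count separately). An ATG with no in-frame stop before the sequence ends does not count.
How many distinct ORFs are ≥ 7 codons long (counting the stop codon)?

2

Reverse complement (5'→3'): CTATTTCATCGCTCGCCTGCGAGCATGGGTAGACCTCCGCTCTACATTTCTACATTCAGTTAATACCTCG
Frame +1: CGA GGT ATT AAC TGA ATG TAG AAA TGT AGA GCG GAG GTC TAC CCA TGC TCG CAG GCG AGC GAT GAA ATA — ATG at 16, stop TAG at 19 → 6 nt.
Frame +2: GAG GTA TTA ACT GAA TGT AGA AAT GTA GAG CGG AGG TCT ACC CAT GCT CGC AGG CGA GCG ATG AAA TAG — ATG at 62, stop TAG at 68 → 9 nt.
Frame +3: AGG TAT TAA CTG AAT GTA GAA ATG TAG AGC GGA GGT CTA CCC ATG CTC GCA GGC GAG CGA TGA AAT — ATG at 24, stop TAG at 27 → 6 nt; ATG at 45, stop TGA at 63 → 21 nt.
Frame -1: CTA TTT CAT CGC TCG CCT GCG AGC ATG GGT AGA CCT CCG CTC TAC ATT TCT ACA TTC AGT TAA TAC CTC — ATG at 25, stop TAA at 61 → 39 nt.
Frame -2: TAT TTC ATC GCT CGC CTG CGA GCA TGG GTA GAC CTC CGC TCT ACA TTT CTA CAT TCA GTT AAT ACC TCG — no ATG→stop ORF.
Frame -3: ATT TCA TCG CTC GCC TGC GAG CAT GGG TAG ACC TCC GCT CTA CAT TTC TAC ATT CAG TTA ATA CCT — no ATG→stop ORF.
ORFs ≥ 7 codons: frame +3 45–65 (7 codons), frame -1 25–63 (13 codons). Count = 2.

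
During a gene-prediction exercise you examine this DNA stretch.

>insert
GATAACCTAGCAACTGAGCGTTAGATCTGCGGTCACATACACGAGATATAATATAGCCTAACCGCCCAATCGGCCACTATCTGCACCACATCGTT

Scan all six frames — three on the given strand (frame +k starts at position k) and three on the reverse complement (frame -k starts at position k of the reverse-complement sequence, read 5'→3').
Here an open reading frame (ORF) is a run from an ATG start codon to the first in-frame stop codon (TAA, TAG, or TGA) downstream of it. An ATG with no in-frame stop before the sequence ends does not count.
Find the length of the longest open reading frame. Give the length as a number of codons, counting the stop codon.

5

Reverse complement (5'→3'): AACGATGTGGTGCAGATAGTGGCCGATTGGGCGGTTAGGCTATATTATATCTCGTGTATGTGACCGCAGATCTAACGCTCAGTTGCTAGGTTATC
Frame +1: GAT AAC CTA GCA ACT GAG CGT TAG ATC TGC GGT CAC ATA CAC GAG ATA TAA TAT AGC CTA ACC GCC CAA TCG GCC ACT ATC TGC ACC ACA TCG — no ATG→stop ORF.
Frame +2: ATA ACC TAG CAA CTG AGC GTT AGA TCT GCG GTC ACA TAC ACG AGA TAT AAT ATA GCC TAA CCG CCC AAT CGG CCA CTA TCT GCA CCA CAT CGT — no ATG→stop ORF.
Frame +3: TAA CCT AGC AAC TGA GCG TTA GAT CTG CGG TCA CAT ACA CGA GAT ATA ATA TAG CCT AAC CGC CCA ATC GGC CAC TAT CTG CAC CAC ATC GTT — no ATG→stop ORF.
Frame -1: AAC GAT GTG GTG CAG ATA GTG GCC GAT TGG GCG GTT AGG CTA TAT TAT ATC TCG TGT ATG TGA CCG CAG ATC TAA CGC TCA GTT GCT AGG TTA — ATG at 58, stop TGA at 61 → 6 nt.
Frame -2: ACG ATG TGG TGC AGA TAG TGG CCG ATT GGG CGG TTA GGC TAT ATT ATA TCT CGT GTA TGT GAC CGC AGA TCT AAC GCT CAG TTG CTA GGT TAT — ATG at 5, stop TAG at 17 → 15 nt.
Frame -3: CGA TGT GGT GCA GAT AGT GGC CGA TTG GGC GGT TAG GCT ATA TTA TAT CTC GTG TAT GTG ACC GCA GAT CTA ACG CTC AGT TGC TAG GTT ATC — no ATG→stop ORF.
Longest: frame -2, positions 5–19, 15 nt = 5 codons = 4 aa. → 5 codons.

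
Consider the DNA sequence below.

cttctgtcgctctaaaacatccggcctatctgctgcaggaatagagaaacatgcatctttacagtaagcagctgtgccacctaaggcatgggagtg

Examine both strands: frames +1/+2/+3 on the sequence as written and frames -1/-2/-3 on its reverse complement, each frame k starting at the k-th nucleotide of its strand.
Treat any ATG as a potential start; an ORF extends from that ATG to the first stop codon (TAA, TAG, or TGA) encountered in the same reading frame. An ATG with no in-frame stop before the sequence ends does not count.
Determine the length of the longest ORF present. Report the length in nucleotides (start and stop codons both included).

Reverse complement (5'→3'): CACTCCCATGCCTTAGGTGGCACAGCTGCTTACTGTAAAGATGCATGTTTCTCTATTCCTGCAGCAGATAGGCCGGATGTTTTAGAGCGACAGAAG
Frame +1: CTT CTG TCG CTC TAA AAC ATC CGG CCT ATC TGC TGC AGG AAT AGA GAA ACA TGC ATC TTT ACA GTA AGC AGC TGT GCC ACC TAA GGC ATG GGA GTG — no ATG→stop ORF.
Frame +2: TTC TGT CGC TCT AAA ACA TCC GGC CTA TCT GCT GCA GGA ATA GAG AAA CAT GCA TCT TTA CAG TAA GCA GCT GTG CCA CCT AAG GCA TGG GAG — no ATG→stop ORF.
Frame +3: TCT GTC GCT CTA AAA CAT CCG GCC TAT CTG CTG CAG GAA TAG AGA AAC ATG CAT CTT TAC AGT AAG CAG CTG TGC CAC CTA AGG CAT GGG AGT — no ATG→stop ORF.
Frame -1: CAC TCC CAT GCC TTA GGT GGC ACA GCT GCT TAC TGT AAA GAT GCA TGT TTC TCT ATT CCT GCA GCA GAT AGG CCG GAT GTT TTA GAG CGA CAG AAG — no ATG→stop ORF.
Frame -2: ACT CCC ATG CCT TAG GTG GCA CAG CTG CTT ACT GTA AAG ATG CAT GTT TCT CTA TTC CTG CAG CAG ATA GGC CGG ATG TTT TAG AGC GAC AGA — ATG at 8, stop TAG at 14 → 9 nt; ATG at 41, stop TAG at 83 → 45 nt; ATG at 77, stop TAG at 83 → 9 nt.
Frame -3: CTC CCA TGC CTT AGG TGG CAC AGC TGC TTA CTG TAA AGA TGC ATG TTT CTC TAT TCC TGC AGC AGA TAG GCC GGA TGT TTT AGA GCG ACA GAA — ATG at 45, stop TAG at 69 → 27 nt.
Longest: frame -2, positions 41–85, 45 nt = 15 codons = 14 aa. → 45 nucleotides.

45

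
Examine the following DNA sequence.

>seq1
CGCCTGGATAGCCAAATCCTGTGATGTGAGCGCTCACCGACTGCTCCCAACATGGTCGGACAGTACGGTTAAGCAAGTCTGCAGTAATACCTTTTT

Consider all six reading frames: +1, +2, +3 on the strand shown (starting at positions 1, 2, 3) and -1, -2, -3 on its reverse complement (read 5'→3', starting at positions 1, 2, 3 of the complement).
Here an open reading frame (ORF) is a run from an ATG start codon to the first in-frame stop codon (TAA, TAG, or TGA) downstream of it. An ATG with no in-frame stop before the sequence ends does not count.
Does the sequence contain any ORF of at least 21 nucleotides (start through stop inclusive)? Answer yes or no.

Reverse complement (5'→3'): AAAAAGGTATTACTGCAGACTTGCTTAACCGTACTGTCCGACCATGTTGGGAGCAGTCGGTGAGCGCTCACATCACAGGATTTGGCTATCCAGGCG
Frame +1: CGC CTG GAT AGC CAA ATC CTG TGA TGT GAG CGC TCA CCG ACT GCT CCC AAC ATG GTC GGA CAG TAC GGT TAA GCA AGT CTG CAG TAA TAC CTT TTT — ATG at 52, stop TAA at 70 → 21 nt.
Frame +2: GCC TGG ATA GCC AAA TCC TGT GAT GTG AGC GCT CAC CGA CTG CTC CCA ACA TGG TCG GAC AGT ACG GTT AAG CAA GTC TGC AGT AAT ACC TTT — no ATG→stop ORF.
Frame +3: CCT GGA TAG CCA AAT CCT GTG ATG TGA GCG CTC ACC GAC TGC TCC CAA CAT GGT CGG ACA GTA CGG TTA AGC AAG TCT GCA GTA ATA CCT TTT — ATG at 24, stop TGA at 27 → 6 nt.
Frame -1: AAA AAG GTA TTA CTG CAG ACT TGC TTA ACC GTA CTG TCC GAC CAT GTT GGG AGC AGT CGG TGA GCG CTC ACA TCA CAG GAT TTG GCT ATC CAG GCG — no ATG→stop ORF.
Frame -2: AAA AGG TAT TAC TGC AGA CTT GCT TAA CCG TAC TGT CCG ACC ATG TTG GGA GCA GTC GGT GAG CGC TCA CAT CAC AGG ATT TGG CTA TCC AGG — no ATG→stop ORF.
Frame -3: AAA GGT ATT ACT GCA GAC TTG CTT AAC CGT ACT GTC CGA CCA TGT TGG GAG CAG TCG GTG AGC GCT CAC ATC ACA GGA TTT GGC TAT CCA GGC — no ATG→stop ORF.
Frame +1 has an ORF of 21 nucleotides (positions 52–72) ≥ 21, so yes.

yes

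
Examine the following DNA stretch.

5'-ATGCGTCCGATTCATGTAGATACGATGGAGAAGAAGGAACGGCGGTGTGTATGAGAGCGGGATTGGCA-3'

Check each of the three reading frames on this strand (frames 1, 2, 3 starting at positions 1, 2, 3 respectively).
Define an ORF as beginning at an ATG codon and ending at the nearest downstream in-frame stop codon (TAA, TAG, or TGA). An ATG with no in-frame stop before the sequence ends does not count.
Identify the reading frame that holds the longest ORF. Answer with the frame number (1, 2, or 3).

Frame 1: ATG CGT CCG ATT CAT GTA GAT ACG ATG GAG AAG AAG GAA CGG CGG TGT GTA TGA GAG CGG GAT TGG — ATG at 1, stop TGA at 52 → 54 nt; ATG at 25, stop TGA at 52 → 30 nt.
Frame 2: TGC GTC CGA TTC ATG TAG ATA CGA TGG AGA AGA AGG AAC GGC GGT GTG TAT GAG AGC GGG ATT GGC — ATG at 14, stop TAG at 17 → 6 nt.
Frame 3: GCG TCC GAT TCA TGT AGA TAC GAT GGA GAA GAA GGA ACG GCG GTG TGT ATG AGA GCG GGA TTG GCA — no ATG→stop ORF.
Longest ORF is 54 nt in frame 1 (positions 1–54).

1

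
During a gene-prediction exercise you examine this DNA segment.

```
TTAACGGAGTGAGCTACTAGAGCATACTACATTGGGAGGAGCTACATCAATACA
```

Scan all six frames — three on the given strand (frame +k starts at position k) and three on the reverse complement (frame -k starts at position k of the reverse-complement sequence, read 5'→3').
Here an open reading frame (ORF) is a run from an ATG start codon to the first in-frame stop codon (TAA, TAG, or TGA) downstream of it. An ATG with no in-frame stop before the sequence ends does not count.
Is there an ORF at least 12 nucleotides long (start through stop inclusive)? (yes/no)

Reverse complement (5'→3'): TGTATTGATGTAGCTCCTCCCAATGTAGTATGCTCTAGTAGCTCACTCCGTTAA
Frame +1: TTA ACG GAG TGA GCT ACT AGA GCA TAC TAC ATT GGG AGG AGC TAC ATC AAT ACA — no ATG→stop ORF.
Frame +2: TAA CGG AGT GAG CTA CTA GAG CAT ACT ACA TTG GGA GGA GCT ACA TCA ATA — no ATG→stop ORF.
Frame +3: AAC GGA GTG AGC TAC TAG AGC ATA CTA CAT TGG GAG GAG CTA CAT CAA TAC — no ATG→stop ORF.
Frame -1: TGT ATT GAT GTA GCT CCT CCC AAT GTA GTA TGC TCT AGT AGC TCA CTC CGT TAA — no ATG→stop ORF.
Frame -2: GTA TTG ATG TAG CTC CTC CCA ATG TAG TAT GCT CTA GTA GCT CAC TCC GTT — ATG at 8, stop TAG at 11 → 6 nt; ATG at 23, stop TAG at 26 → 6 nt.
Frame -3: TAT TGA TGT AGC TCC TCC CAA TGT AGT ATG CTC TAG TAG CTC ACT CCG TTA — ATG at 30, stop TAG at 36 → 9 nt.
Largest ORF found is 9 nucleotides < 12, so no.

no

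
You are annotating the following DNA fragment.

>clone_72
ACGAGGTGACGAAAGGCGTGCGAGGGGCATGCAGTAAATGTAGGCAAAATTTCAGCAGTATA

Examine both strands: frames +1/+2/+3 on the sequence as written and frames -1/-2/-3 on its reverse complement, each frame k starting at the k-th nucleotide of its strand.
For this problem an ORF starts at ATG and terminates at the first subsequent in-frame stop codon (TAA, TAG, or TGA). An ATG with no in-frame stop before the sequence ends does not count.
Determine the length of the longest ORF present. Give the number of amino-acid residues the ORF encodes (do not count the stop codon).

2

Reverse complement (5'→3'): TATACTGCTGAAATTTTGCCTACATTTACTGCATGCCCCTCGCACGCCTTTCGTCACCTCGT
Frame +1: ACG AGG TGA CGA AAG GCG TGC GAG GGG CAT GCA GTA AAT GTA GGC AAA ATT TCA GCA GTA — no ATG→stop ORF.
Frame +2: CGA GGT GAC GAA AGG CGT GCG AGG GGC ATG CAG TAA ATG TAG GCA AAA TTT CAG CAG TAT — ATG at 29, stop TAA at 35 → 9 nt; ATG at 38, stop TAG at 41 → 6 nt.
Frame +3: GAG GTG ACG AAA GGC GTG CGA GGG GCA TGC AGT AAA TGT AGG CAA AAT TTC AGC AGT ATA — no ATG→stop ORF.
Frame -1: TAT ACT GCT GAA ATT TTG CCT ACA TTT ACT GCA TGC CCC TCG CAC GCC TTT CGT CAC CTC — no ATG→stop ORF.
Frame -2: ATA CTG CTG AAA TTT TGC CTA CAT TTA CTG CAT GCC CCT CGC ACG CCT TTC GTC ACC TCG — no ATG→stop ORF.
Frame -3: TAC TGC TGA AAT TTT GCC TAC ATT TAC TGC ATG CCC CTC GCA CGC CTT TCG TCA CCT CGT — no ATG→stop ORF.
Longest: frame +2, positions 29–37, 9 nt = 3 codons = 2 aa. → 2 amino acids.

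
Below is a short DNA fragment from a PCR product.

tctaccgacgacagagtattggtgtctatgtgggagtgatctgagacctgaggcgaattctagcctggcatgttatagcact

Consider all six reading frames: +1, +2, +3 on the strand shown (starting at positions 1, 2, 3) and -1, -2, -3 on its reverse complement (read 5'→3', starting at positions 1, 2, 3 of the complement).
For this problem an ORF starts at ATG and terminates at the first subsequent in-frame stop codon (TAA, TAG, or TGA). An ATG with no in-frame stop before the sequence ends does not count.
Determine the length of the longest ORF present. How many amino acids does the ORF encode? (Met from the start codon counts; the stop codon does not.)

3

Reverse complement (5'→3'): AGTGCTATAACATGCCAGGCTAGAATTCGCCTCAGGTCTCAGATCACTCCCACATAGACACCAATACTCTGTCGTCGGTAGA
Frame +1: TCT ACC GAC GAC AGA GTA TTG GTG TCT ATG TGG GAG TGA TCT GAG ACC TGA GGC GAA TTC TAG CCT GGC ATG TTA TAG CAC — ATG at 28, stop TGA at 37 → 12 nt; ATG at 70, stop TAG at 76 → 9 nt.
Frame +2: CTA CCG ACG ACA GAG TAT TGG TGT CTA TGT GGG AGT GAT CTG AGA CCT GAG GCG AAT TCT AGC CTG GCA TGT TAT AGC ACT — no ATG→stop ORF.
Frame +3: TAC CGA CGA CAG AGT ATT GGT GTC TAT GTG GGA GTG ATC TGA GAC CTG AGG CGA ATT CTA GCC TGG CAT GTT ATA GCA — no ATG→stop ORF.
Frame -1: AGT GCT ATA ACA TGC CAG GCT AGA ATT CGC CTC AGG TCT CAG ATC ACT CCC ACA TAG ACA CCA ATA CTC TGT CGT CGG TAG — no ATG→stop ORF.
Frame -2: GTG CTA TAA CAT GCC AGG CTA GAA TTC GCC TCA GGT CTC AGA TCA CTC CCA CAT AGA CAC CAA TAC TCT GTC GTC GGT AGA — no ATG→stop ORF.
Frame -3: TGC TAT AAC ATG CCA GGC TAG AAT TCG CCT CAG GTC TCA GAT CAC TCC CAC ATA GAC ACC AAT ACT CTG TCG TCG GTA — ATG at 12, stop TAG at 21 → 12 nt.
Longest: frame +1, positions 28–39, 12 nt = 4 codons = 3 aa. → 3 amino acids.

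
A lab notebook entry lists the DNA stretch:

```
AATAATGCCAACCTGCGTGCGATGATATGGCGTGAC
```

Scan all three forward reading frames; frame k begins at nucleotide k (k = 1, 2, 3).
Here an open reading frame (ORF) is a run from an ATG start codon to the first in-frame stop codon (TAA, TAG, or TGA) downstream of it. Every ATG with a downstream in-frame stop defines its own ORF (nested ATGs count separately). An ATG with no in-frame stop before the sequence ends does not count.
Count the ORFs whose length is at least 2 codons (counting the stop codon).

Frame 1: AAT AAT GCC AAC CTG CGT GCG ATG ATA TGG CGT GAC — no ATG→stop ORF.
Frame 2: ATA ATG CCA ACC TGC GTG CGA TGA TAT GGC GTG — ATG at 5, stop TGA at 23 → 21 nt.
Frame 3: TAA TGC CAA CCT GCG TGC GAT GAT ATG GCG TGA — ATG at 27, stop TGA at 33 → 9 nt.
ORFs ≥ 2 codons: frame 2 5–25 (7 codons), frame 3 27–35 (3 codons). Count = 2.

2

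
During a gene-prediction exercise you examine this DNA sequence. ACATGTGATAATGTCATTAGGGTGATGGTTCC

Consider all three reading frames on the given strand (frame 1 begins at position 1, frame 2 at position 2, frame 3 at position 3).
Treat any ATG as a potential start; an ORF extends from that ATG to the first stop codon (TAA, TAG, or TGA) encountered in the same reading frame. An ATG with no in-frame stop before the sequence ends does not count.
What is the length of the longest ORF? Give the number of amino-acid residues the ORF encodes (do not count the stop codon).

4

Frame 1: ACA TGT GAT AAT GTC ATT AGG GTG ATG GTT — no ATG→stop ORF.
Frame 2: CAT GTG ATA ATG TCA TTA GGG TGA TGG TTC — ATG at 11, stop TGA at 23 → 15 nt.
Frame 3: ATG TGA TAA TGT CAT TAG GGT GAT GGT TCC — ATG at 3, stop TGA at 6 → 6 nt.
Longest: frame 2, positions 11–25, 15 nt = 5 codons = 4 aa. → 4 amino acids.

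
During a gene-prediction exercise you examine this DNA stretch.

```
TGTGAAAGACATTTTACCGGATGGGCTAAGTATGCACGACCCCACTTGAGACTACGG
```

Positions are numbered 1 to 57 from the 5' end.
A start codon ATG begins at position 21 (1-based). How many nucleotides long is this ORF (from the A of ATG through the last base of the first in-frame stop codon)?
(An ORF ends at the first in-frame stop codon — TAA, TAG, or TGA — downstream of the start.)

Codons from position 21: ATG (21–23), GGC (24–26), TAA (27–29).
TAA is the first in-frame stop; ORF spans 21–29, 9 nucleotides.

9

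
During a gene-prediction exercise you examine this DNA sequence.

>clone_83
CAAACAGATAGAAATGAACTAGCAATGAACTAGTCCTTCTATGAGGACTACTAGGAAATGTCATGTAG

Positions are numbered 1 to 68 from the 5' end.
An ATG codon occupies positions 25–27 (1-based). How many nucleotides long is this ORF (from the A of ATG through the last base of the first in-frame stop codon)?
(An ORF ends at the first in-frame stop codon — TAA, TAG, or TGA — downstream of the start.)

Codons from position 25: ATG (25–27), AAC (28–30), TAG (31–33).
TAG is the first in-frame stop; ORF spans 25–33, 9 nucleotides.

9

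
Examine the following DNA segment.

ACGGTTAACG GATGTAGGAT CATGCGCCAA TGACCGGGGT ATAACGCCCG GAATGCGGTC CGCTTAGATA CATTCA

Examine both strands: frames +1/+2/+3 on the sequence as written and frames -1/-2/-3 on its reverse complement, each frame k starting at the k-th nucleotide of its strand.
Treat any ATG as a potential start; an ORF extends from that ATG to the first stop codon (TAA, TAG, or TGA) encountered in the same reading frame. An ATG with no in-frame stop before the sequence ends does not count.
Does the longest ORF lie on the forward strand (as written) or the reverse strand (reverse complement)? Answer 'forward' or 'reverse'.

Reverse complement (5'→3'): TGAATGTATCTAAGCGGACCGCATTCCGGGCGTTATACCCCGGTCATTGGCGCATGATCCTACATCCGTTAACCGT
Frame +1: ACG GTT AAC GGA TGT AGG ATC ATG CGC CAA TGA CCG GGG TAT AAC GCC CGG AAT GCG GTC CGC TTA GAT ACA TTC — ATG at 22, stop TGA at 31 → 12 nt.
Frame +2: CGG TTA ACG GAT GTA GGA TCA TGC GCC AAT GAC CGG GGT ATA ACG CCC GGA ATG CGG TCC GCT TAG ATA CAT TCA — ATG at 53, stop TAG at 65 → 15 nt.
Frame +3: GGT TAA CGG ATG TAG GAT CAT GCG CCA ATG ACC GGG GTA TAA CGC CCG GAA TGC GGT CCG CTT AGA TAC ATT — ATG at 12, stop TAG at 15 → 6 nt; ATG at 30, stop TAA at 42 → 15 nt.
Frame -1: TGA ATG TAT CTA AGC GGA CCG CAT TCC GGG CGT TAT ACC CCG GTC ATT GGC GCA TGA TCC TAC ATC CGT TAA CCG — ATG at 4, stop TGA at 55 → 54 nt.
Frame -2: GAA TGT ATC TAA GCG GAC CGC ATT CCG GGC GTT ATA CCC CGG TCA TTG GCG CAT GAT CCT ACA TCC GTT AAC CGT — no ATG→stop ORF.
Frame -3: AAT GTA TCT AAG CGG ACC GCA TTC CGG GCG TTA TAC CCC GGT CAT TGG CGC ATG ATC CTA CAT CCG TTA ACC — no ATG→stop ORF.
Forward-strand max 15 nt; reverse-strand max 54 nt. The reverse strand has the longer ORF.

reverse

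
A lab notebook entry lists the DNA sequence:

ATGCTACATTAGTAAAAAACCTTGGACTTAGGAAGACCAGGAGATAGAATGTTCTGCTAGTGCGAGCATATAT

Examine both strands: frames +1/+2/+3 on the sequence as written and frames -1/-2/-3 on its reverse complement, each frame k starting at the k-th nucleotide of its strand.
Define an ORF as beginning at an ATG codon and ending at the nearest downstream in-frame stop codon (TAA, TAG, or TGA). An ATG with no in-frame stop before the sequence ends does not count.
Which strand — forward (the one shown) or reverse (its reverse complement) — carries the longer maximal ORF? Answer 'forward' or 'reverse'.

reverse

Reverse complement (5'→3'): ATATATGCTCGCACTAGCAGAACATTCTATCTCCTGGTCTTCCTAAGTCCAAGGTTTTTTACTAATGTAGCAT
Frame +1: ATG CTA CAT TAG TAA AAA ACC TTG GAC TTA GGA AGA CCA GGA GAT AGA ATG TTC TGC TAG TGC GAG CAT ATA — ATG at 1, stop TAG at 10 → 12 nt; ATG at 49, stop TAG at 58 → 12 nt.
Frame +2: TGC TAC ATT AGT AAA AAA CCT TGG ACT TAG GAA GAC CAG GAG ATA GAA TGT TCT GCT AGT GCG AGC ATA TAT — no ATG→stop ORF.
Frame +3: GCT ACA TTA GTA AAA AAC CTT GGA CTT AGG AAG ACC AGG AGA TAG AAT GTT CTG CTA GTG CGA GCA TAT — no ATG→stop ORF.
Frame -1: ATA TAT GCT CGC ACT AGC AGA ACA TTC TAT CTC CTG GTC TTC CTA AGT CCA AGG TTT TTT ACT AAT GTA GCA — no ATG→stop ORF.
Frame -2: TAT ATG CTC GCA CTA GCA GAA CAT TCT ATC TCC TGG TCT TCC TAA GTC CAA GGT TTT TTA CTA ATG TAG CAT — ATG at 5, stop TAA at 44 → 42 nt; ATG at 65, stop TAG at 68 → 6 nt.
Frame -3: ATA TGC TCG CAC TAG CAG AAC ATT CTA TCT CCT GGT CTT CCT AAG TCC AAG GTT TTT TAC TAA TGT AGC — no ATG→stop ORF.
Forward-strand max 12 nt; reverse-strand max 42 nt. The reverse strand has the longer ORF.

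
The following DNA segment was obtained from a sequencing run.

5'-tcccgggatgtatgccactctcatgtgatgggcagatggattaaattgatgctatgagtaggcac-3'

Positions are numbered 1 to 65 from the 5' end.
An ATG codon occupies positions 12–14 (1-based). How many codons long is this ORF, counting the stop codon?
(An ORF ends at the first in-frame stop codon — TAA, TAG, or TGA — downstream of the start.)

11

Codons from position 12: ATG (12–14), CCA (15–17), CTC (18–20), TCA (21–23), TGT (24–26), GAT (27–29), GGG (30–32), CAG (33–35), ATG (36–38), GAT (39–41), TAA (42–44).
TAA is the first in-frame stop; that's 11 codons including the stop.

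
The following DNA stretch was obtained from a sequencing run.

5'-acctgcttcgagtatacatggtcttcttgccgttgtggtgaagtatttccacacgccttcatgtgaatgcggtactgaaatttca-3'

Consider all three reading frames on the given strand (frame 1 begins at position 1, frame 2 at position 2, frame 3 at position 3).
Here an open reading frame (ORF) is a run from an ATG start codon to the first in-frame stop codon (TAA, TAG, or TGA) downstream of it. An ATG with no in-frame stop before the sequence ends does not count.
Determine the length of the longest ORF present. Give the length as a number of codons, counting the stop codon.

8

Frame 1: ACC TGC TTC GAG TAT ACA TGG TCT TCT TGC CGT TGT GGT GAA GTA TTT CCA CAC GCC TTC ATG TGA ATG CGG TAC TGA AAT TTC — ATG at 61, stop TGA at 64 → 6 nt; ATG at 67, stop TGA at 76 → 12 nt.
Frame 2: CCT GCT TCG AGT ATA CAT GGT CTT CTT GCC GTT GTG GTG AAG TAT TTC CAC ACG CCT TCA TGT GAA TGC GGT ACT GAA ATT TCA — no ATG→stop ORF.
Frame 3: CTG CTT CGA GTA TAC ATG GTC TTC TTG CCG TTG TGG TGA AGT ATT TCC ACA CGC CTT CAT GTG AAT GCG GTA CTG AAA TTT — ATG at 18, stop TGA at 39 → 24 nt.
Longest: frame 3, positions 18–41, 24 nt = 8 codons = 7 aa. → 8 codons.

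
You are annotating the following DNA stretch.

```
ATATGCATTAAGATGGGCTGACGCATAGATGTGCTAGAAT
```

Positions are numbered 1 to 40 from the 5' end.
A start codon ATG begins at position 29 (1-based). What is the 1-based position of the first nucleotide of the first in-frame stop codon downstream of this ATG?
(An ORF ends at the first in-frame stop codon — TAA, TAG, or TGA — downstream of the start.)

35

Codons from position 29: ATG (29–31), TGC (32–34), TAG (35–37).
TAG is a stop codon; it begins at position 35.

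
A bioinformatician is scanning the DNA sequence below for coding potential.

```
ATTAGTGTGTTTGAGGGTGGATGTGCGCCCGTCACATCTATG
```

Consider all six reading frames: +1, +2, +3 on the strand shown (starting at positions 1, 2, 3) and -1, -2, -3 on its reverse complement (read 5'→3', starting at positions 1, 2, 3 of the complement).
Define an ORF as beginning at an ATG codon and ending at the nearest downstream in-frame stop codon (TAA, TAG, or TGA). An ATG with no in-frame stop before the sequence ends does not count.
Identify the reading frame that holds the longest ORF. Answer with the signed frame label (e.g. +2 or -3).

Reverse complement (5'→3'): CATAGATGTGACGGGCGCACATCCACCCTCAAACACACTAAT
Frame +1: ATT AGT GTG TTT GAG GGT GGA TGT GCG CCC GTC ACA TCT ATG — no ATG→stop ORF.
Frame +2: TTA GTG TGT TTG AGG GTG GAT GTG CGC CCG TCA CAT CTA — no ATG→stop ORF.
Frame +3: TAG TGT GTT TGA GGG TGG ATG TGC GCC CGT CAC ATC TAT — no ATG→stop ORF.
Frame -1: CAT AGA TGT GAC GGG CGC ACA TCC ACC CTC AAA CAC ACT AAT — no ATG→stop ORF.
Frame -2: ATA GAT GTG ACG GGC GCA CAT CCA CCC TCA AAC ACA CTA — no ATG→stop ORF.
Frame -3: TAG ATG TGA CGG GCG CAC ATC CAC CCT CAA ACA CAC TAA — ATG at 6, stop TGA at 9 → 6 nt.
Longest ORF is 6 nt in frame -3 (positions 6–11).

-3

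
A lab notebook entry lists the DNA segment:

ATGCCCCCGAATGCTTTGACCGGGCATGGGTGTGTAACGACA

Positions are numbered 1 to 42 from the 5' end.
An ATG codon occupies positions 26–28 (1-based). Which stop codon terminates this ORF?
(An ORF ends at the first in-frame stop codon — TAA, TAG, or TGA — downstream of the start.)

Codons from position 26: ATG (26–28), GGT (29–31), GTG (32–34), TAA (35–37).
The first in-frame stop codon is TAA.

TAA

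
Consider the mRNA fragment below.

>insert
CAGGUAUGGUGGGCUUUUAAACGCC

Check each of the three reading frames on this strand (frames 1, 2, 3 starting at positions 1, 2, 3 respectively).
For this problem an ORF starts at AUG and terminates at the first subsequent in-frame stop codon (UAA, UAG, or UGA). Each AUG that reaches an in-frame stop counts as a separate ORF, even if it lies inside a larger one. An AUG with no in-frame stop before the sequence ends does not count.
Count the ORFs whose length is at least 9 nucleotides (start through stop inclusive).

Frame 1: CAG GUA UGG UGG GCU UUU AAA CGC — no AUG→stop ORF.
Frame 2: AGG UAU GGU GGG CUU UUA AAC GCC — no AUG→stop ORF.
Frame 3: GGU AUG GUG GGC UUU UAA ACG — AUG at 6, stop UAA at 18 → 15 nt.
ORFs ≥ 9 nucleotides: frame 3 6–20 (15 nucleotides). Count = 1.

1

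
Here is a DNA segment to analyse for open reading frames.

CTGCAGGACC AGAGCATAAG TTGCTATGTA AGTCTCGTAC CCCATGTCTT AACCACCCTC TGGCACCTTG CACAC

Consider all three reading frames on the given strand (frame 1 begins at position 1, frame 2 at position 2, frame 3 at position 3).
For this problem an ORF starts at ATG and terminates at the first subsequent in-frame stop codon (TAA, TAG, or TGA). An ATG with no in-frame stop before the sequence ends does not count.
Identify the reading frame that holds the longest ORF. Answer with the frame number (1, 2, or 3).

2

Frame 1: CTG CAG GAC CAG AGC ATA AGT TGC TAT GTA AGT CTC GTA CCC CAT GTC TTA ACC ACC CTC TGG CAC CTT GCA CAC — no ATG→stop ORF.
Frame 2: TGC AGG ACC AGA GCA TAA GTT GCT ATG TAA GTC TCG TAC CCC ATG TCT TAA CCA CCC TCT GGC ACC TTG CAC — ATG at 26, stop TAA at 29 → 6 nt; ATG at 44, stop TAA at 50 → 9 nt.
Frame 3: GCA GGA CCA GAG CAT AAG TTG CTA TGT AAG TCT CGT ACC CCA TGT CTT AAC CAC CCT CTG GCA CCT TGC ACA — no ATG→stop ORF.
Longest ORF is 9 nt in frame 2 (positions 44–52).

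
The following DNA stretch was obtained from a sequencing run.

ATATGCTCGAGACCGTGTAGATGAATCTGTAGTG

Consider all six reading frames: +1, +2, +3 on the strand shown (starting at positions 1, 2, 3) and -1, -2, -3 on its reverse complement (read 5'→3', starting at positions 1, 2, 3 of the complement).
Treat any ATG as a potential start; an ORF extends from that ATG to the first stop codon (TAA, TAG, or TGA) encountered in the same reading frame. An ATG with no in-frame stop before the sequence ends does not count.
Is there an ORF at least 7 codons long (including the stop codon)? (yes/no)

no

Reverse complement (5'→3'): CACTACAGATTCATCTACACGGTCTCGAGCATAT
Frame +1: ATA TGC TCG AGA CCG TGT AGA TGA ATC TGT AGT — no ATG→stop ORF.
Frame +2: TAT GCT CGA GAC CGT GTA GAT GAA TCT GTA GTG — no ATG→stop ORF.
Frame +3: ATG CTC GAG ACC GTG TAG ATG AAT CTG TAG — ATG at 3, stop TAG at 18 → 18 nt; ATG at 21, stop TAG at 30 → 12 nt.
Frame -1: CAC TAC AGA TTC ATC TAC ACG GTC TCG AGC ATA — no ATG→stop ORF.
Frame -2: ACT ACA GAT TCA TCT ACA CGG TCT CGA GCA TAT — no ATG→stop ORF.
Frame -3: CTA CAG ATT CAT CTA CAC GGT CTC GAG CAT — no ATG→stop ORF.
Largest ORF found is 6 codons < 7, so no.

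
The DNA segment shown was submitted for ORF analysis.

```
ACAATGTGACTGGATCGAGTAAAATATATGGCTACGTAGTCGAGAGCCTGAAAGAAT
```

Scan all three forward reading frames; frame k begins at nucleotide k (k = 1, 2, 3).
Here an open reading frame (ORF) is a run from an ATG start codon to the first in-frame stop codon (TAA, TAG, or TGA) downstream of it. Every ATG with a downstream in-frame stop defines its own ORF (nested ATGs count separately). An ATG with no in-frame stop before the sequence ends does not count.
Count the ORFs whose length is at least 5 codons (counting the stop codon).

0

Frame 1: ACA ATG TGA CTG GAT CGA GTA AAA TAT ATG GCT ACG TAG TCG AGA GCC TGA AAG AAT — ATG at 4, stop TGA at 7 → 6 nt; ATG at 28, stop TAG at 37 → 12 nt.
Frame 2: CAA TGT GAC TGG ATC GAG TAA AAT ATA TGG CTA CGT AGT CGA GAG CCT GAA AGA — no ATG→stop ORF.
Frame 3: AAT GTG ACT GGA TCG AGT AAA ATA TAT GGC TAC GTA GTC GAG AGC CTG AAA GAA — no ATG→stop ORF.
No ORF reaches 5 codons. Count = 0.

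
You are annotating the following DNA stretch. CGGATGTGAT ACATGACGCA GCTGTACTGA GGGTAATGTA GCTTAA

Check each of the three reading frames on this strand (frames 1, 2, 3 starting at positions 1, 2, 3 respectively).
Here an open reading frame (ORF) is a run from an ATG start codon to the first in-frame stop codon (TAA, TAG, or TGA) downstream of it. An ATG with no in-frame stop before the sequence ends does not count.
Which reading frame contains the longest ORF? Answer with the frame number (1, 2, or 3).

Frame 1: CGG ATG TGA TAC ATG ACG CAG CTG TAC TGA GGG TAA TGT AGC TTA — ATG at 4, stop TGA at 7 → 6 nt; ATG at 13, stop TGA at 28 → 18 nt.
Frame 2: GGA TGT GAT ACA TGA CGC AGC TGT ACT GAG GGT AAT GTA GCT TAA — no ATG→stop ORF.
Frame 3: GAT GTG ATA CAT GAC GCA GCT GTA CTG AGG GTA ATG TAG CTT — ATG at 36, stop TAG at 39 → 6 nt.
Longest ORF is 18 nt in frame 1 (positions 13–30).

1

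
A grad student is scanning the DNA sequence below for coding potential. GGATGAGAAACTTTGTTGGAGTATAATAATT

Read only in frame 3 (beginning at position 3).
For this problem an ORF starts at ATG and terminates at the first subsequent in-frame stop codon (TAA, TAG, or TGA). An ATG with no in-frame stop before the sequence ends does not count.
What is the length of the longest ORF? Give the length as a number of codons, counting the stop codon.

8

Frame 3: ATG AGA AAC TTT GTT GGA GTA TAA TAA — ATG at 3, stop TAA at 24 → 24 nt.
Longest: frame 3, positions 3–26, 24 nt = 8 codons = 7 aa. → 8 codons.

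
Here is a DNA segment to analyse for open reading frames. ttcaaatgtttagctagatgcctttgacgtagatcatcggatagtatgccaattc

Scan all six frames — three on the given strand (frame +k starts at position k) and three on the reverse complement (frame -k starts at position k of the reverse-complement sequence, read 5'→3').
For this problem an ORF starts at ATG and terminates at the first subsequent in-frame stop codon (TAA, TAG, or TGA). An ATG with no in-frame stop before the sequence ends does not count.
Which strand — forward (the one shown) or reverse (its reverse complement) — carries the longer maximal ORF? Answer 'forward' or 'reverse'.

Reverse complement (5'→3'): GAATTGGCATACTATCCGATGATCTACGTCAAAGGCATCTAGCTAAACATTTGAA
Frame +1: TTC AAA TGT TTA GCT AGA TGC CTT TGA CGT AGA TCA TCG GAT AGT ATG CCA ATT — no ATG→stop ORF.
Frame +2: TCA AAT GTT TAG CTA GAT GCC TTT GAC GTA GAT CAT CGG ATA GTA TGC CAA TTC — no ATG→stop ORF.
Frame +3: CAA ATG TTT AGC TAG ATG CCT TTG ACG TAG ATC ATC GGA TAG TAT GCC AAT — ATG at 6, stop TAG at 15 → 12 nt; ATG at 18, stop TAG at 30 → 15 nt.
Frame -1: GAA TTG GCA TAC TAT CCG ATG ATC TAC GTC AAA GGC ATC TAG CTA AAC ATT TGA — ATG at 19, stop TAG at 40 → 24 nt.
Frame -2: AAT TGG CAT ACT ATC CGA TGA TCT ACG TCA AAG GCA TCT AGC TAA ACA TTT GAA — no ATG→stop ORF.
Frame -3: ATT GGC ATA CTA TCC GAT GAT CTA CGT CAA AGG CAT CTA GCT AAA CAT TTG — no ATG→stop ORF.
Forward-strand max 15 nt; reverse-strand max 24 nt. The reverse strand has the longer ORF.

reverse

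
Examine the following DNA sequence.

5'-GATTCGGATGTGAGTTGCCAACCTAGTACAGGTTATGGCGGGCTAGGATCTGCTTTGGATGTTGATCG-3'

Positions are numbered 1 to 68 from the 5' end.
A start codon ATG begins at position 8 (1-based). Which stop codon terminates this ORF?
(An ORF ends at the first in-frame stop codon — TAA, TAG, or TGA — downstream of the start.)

TGA

Codons from position 8: ATG (8–10), TGA (11–13).
The first in-frame stop codon is TGA.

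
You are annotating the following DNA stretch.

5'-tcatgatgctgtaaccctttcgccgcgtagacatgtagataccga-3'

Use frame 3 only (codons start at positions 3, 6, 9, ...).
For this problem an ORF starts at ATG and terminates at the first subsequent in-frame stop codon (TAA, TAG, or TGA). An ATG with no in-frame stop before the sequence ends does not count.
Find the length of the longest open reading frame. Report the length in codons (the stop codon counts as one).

Frame 3: ATG ATG CTG TAA CCC TTT CGC CGC GTA GAC ATG TAG ATA CCG — ATG at 3, stop TAA at 12 → 12 nt; ATG at 6, stop TAA at 12 → 9 nt; ATG at 33, stop TAG at 36 → 6 nt.
Longest: frame 3, positions 3–14, 12 nt = 4 codons = 3 aa. → 4 codons.

4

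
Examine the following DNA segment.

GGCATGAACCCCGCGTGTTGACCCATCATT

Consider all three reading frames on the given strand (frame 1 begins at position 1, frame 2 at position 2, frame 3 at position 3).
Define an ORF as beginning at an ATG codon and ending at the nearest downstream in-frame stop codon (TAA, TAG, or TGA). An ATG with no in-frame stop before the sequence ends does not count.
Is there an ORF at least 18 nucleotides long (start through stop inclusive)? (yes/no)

Frame 1: GGC ATG AAC CCC GCG TGT TGA CCC ATC ATT — ATG at 4, stop TGA at 19 → 18 nt.
Frame 2: GCA TGA ACC CCG CGT GTT GAC CCA TCA — no ATG→stop ORF.
Frame 3: CAT GAA CCC CGC GTG TTG ACC CAT CAT — no ATG→stop ORF.
Frame 1 has an ORF of 18 nucleotides (positions 4–21) ≥ 18, so yes.

yes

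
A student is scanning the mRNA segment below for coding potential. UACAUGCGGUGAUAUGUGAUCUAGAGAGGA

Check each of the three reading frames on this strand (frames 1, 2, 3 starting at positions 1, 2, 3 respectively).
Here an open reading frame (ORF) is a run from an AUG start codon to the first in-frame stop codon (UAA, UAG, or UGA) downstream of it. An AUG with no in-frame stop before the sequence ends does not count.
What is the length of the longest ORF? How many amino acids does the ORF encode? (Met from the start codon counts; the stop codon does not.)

2

Frame 1: UAC AUG CGG UGA UAU GUG AUC UAG AGA GGA — AUG at 4, stop UGA at 10 → 9 nt.
Frame 2: ACA UGC GGU GAU AUG UGA UCU AGA GAG — AUG at 14, stop UGA at 17 → 6 nt.
Frame 3: CAU GCG GUG AUA UGU GAU CUA GAG AGG — no AUG→stop ORF.
Longest: frame 1, positions 4–12, 9 nt = 3 codons = 2 aa. → 2 amino acids.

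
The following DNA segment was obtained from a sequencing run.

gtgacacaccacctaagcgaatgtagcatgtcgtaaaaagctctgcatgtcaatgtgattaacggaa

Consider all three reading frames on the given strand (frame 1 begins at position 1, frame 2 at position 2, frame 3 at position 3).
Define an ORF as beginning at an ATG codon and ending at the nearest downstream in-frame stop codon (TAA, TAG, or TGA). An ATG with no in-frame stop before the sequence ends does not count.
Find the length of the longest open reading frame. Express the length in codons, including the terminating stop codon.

Frame 1: GTG ACA CAC CAC CTA AGC GAA TGT AGC ATG TCG TAA AAA GCT CTG CAT GTC AAT GTG ATT AAC GGA — ATG at 28, stop TAA at 34 → 9 nt.
Frame 2: TGA CAC ACC ACC TAA GCG AAT GTA GCA TGT CGT AAA AAG CTC TGC ATG TCA ATG TGA TTA ACG GAA — ATG at 47, stop TGA at 56 → 12 nt; ATG at 53, stop TGA at 56 → 6 nt.
Frame 3: GAC ACA CCA CCT AAG CGA ATG TAG CAT GTC GTA AAA AGC TCT GCA TGT CAA TGT GAT TAA CGG — ATG at 21, stop TAG at 24 → 6 nt.
Longest: frame 2, positions 47–58, 12 nt = 4 codons = 3 aa. → 4 codons.

4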